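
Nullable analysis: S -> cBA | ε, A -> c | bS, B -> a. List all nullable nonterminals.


A nonterminal is nullable iff some alternative derives ε (directly, or every symbol in it is nullable)
Nullable: {S}


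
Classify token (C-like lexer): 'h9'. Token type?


Pattern: letter/underscore followed by alphanumerics, not a keyword
Type: IDENTIFIER


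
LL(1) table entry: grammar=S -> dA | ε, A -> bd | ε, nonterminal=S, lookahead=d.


For [S, d]: 'd' ∈ FIRST(dA)
Entry: S -> dA


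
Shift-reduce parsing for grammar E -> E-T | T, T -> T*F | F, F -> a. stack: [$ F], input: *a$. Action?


'F' (not preceded by T*) is the handle for T -> F
Action: reduce (T -> F)


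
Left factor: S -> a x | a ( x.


Common prefix: 'a'
Factored: S -> a S', S' -> x | ( x


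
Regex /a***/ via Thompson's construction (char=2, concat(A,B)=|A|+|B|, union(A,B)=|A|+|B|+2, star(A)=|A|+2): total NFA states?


Syntax tree has 1 char leaf(s), 0 union(s), 3 star(s)
chars contribute 1×2 = 2; each union adds +2; each star adds +2
Total: 2 + 0 + 6 = 8 states


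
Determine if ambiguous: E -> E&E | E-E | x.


'x&x-x' has two parse trees (no precedence encoded between & and -)
Ambiguous


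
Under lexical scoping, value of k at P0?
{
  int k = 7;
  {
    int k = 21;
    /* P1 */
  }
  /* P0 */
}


k declared in the same block as P0
k = 7


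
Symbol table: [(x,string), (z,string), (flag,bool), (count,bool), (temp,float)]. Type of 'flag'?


Lookup 'flag' → type bool


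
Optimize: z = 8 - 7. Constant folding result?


8 - 7 = 1 at compile time
Optimized: z = 1


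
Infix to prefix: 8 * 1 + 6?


left-to-right (same/higher precedence on left): tree is (+ (* 8 1) 6)
Prefix: + * 8 1 6


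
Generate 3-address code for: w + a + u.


Break into single-operator statements:
t1 = w + a
t2 = t1 + u


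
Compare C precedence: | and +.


'+' is additive (level 9); '|' is bitwise OR (level 3)
Higher level binds tighter
'+' has higher precedence than '|'


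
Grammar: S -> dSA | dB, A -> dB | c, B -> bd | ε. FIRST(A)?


Per alternative of A: FIRST(dB) = {d}; FIRST(c) = {c}
FIRST(A) = {c, d}


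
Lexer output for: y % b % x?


Scan left to right, longest-match per lexeme
Tokens: ID(y), OP(%), ID(b), OP(%), ID(x)


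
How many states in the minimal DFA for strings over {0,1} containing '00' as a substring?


KMP-style automaton: 2 progress states + 1 absorbing accept = 3
Minimal DFA: 3 states


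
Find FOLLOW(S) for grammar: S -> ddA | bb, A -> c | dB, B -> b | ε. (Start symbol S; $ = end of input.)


$ ∈ FOLLOW(S). For each A -> αBβ: add FIRST(β)\{ε} to FOLLOW(B); if β nullable, add FOLLOW(A).
FOLLOW(S) = {$}


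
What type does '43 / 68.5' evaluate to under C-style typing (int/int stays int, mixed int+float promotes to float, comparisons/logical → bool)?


Operand types: int / float
Rule: mixed int/float promotes to float; int/int stays int
Result type: float


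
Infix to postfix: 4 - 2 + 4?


Left to right (same or higher precedence on left)
Postfix: 4 2 - 4 +


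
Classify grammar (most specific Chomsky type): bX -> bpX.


LHS has context (more than one symbol) and |LHS| ≤ |RHS|
Classification: Type 1 (Context-Sensitive)


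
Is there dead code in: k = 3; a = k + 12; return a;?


k is read by a's definition; a is returned
No dead code


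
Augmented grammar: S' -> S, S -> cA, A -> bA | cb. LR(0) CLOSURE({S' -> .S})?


Start: S' -> .S
For each item with dot before a nonterminal B, add B -> .γ for every B-production
Closure: [S' -> .S, S -> .cA]


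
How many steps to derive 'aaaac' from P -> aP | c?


Derivation: P => aP => aaP => aaaP => aaaaP => aaaac
Steps: 5


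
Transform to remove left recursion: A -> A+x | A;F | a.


Left-recursive alternatives: A+x, A;F; non-recursive: a
Introduce A': A -> aA', A' -> +xA' | ;FA' | ε


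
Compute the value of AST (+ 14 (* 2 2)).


Evaluate inner: (* 2 2) = 4
Evaluate root: (+ 14 4) = 18
Result: 18


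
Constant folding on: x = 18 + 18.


18 + 18 = 36 at compile time
Optimized: x = 36


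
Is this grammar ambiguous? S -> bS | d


right-linear, alternatives start with distinct terminals 'b' vs 'd': unique leftmost derivation
Unambiguous


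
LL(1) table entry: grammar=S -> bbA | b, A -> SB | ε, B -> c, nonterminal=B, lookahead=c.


For [B, c]: 'c' ∈ FIRST(c)
Entry: B -> c


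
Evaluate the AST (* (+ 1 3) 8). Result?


Evaluate inner: (+ 1 3) = 4
Evaluate root: (* 4 8) = 32
Result: 32


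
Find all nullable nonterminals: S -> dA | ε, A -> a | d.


A nonterminal is nullable iff some alternative derives ε (directly, or every symbol in it is nullable)
Nullable: {S}


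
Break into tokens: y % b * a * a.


Scan left to right, longest-match per lexeme
Tokens: ID(y), OP(%), ID(b), OP(*), ID(a), OP(*), ID(a)


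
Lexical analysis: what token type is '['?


Pattern: delimiter/punctuation
Type: PUNCTUATION


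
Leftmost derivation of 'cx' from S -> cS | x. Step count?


Derivation: S => cS => cx
Steps: 2


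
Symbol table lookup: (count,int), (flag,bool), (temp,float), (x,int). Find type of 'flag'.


Lookup 'flag' → type bool


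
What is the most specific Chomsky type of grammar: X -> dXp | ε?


Single nonterminal LHS, but d^n p^n is not regular
Classification: Type 2 (Context-Free)


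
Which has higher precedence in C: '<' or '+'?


'+' is additive (level 9); '<' is relational (level 7)
Higher level binds tighter
'+' has higher precedence than '<'


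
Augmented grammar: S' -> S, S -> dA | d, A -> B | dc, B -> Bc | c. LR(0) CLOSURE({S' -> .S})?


Start: S' -> .S
For each item with dot before a nonterminal B, add B -> .γ for every B-production
Closure: [S' -> .S, S -> .dA, S -> .d]


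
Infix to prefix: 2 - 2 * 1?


'*' binds tighter: tree is (- 2 (* 2 1))
Prefix: - 2 * 2 1


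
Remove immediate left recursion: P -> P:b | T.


Left-recursive alternatives: P:b; non-recursive: T
Introduce P': P -> TP', P' -> :bP' | ε


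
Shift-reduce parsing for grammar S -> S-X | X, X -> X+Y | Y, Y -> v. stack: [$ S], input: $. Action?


start symbol S on stack, input exhausted
Action: accept


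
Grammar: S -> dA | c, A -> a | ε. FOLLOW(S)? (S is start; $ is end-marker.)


$ ∈ FOLLOW(S). For each A -> αBβ: add FIRST(β)\{ε} to FOLLOW(B); if β nullable, add FOLLOW(A).
FOLLOW(S) = {$}


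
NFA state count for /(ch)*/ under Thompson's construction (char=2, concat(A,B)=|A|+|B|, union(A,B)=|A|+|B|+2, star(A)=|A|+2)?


Syntax tree has 2 char leaf(s), 0 union(s), 1 star(s)
chars contribute 2×2 = 4; each union adds +2; each star adds +2
Total: 4 + 0 + 2 = 6 states


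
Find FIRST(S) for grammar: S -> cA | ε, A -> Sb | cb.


Per alternative of S: FIRST(cA) = {c}; FIRST(ε) = {ε}
FIRST(S) = {c, ε}


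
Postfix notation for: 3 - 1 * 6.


* has higher precedence, evaluate 1*6 first
Postfix: 3 1 6 * -


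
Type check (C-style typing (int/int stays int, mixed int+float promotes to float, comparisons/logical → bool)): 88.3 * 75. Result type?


Operand types: float * int
Rule: mixed int/float promotes to float; int/int stays int
Result type: float


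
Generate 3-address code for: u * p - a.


Break into single-operator statements:
t1 = u * p
t2 = t1 - a


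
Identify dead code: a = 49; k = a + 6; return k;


a is read by k's definition; k is returned
No dead code


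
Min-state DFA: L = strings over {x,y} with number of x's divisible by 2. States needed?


Track (count of x) mod 2: states 0..1, accept at 0
Minimal DFA: 2 states


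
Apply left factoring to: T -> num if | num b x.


Common prefix: 'num'
Factored: T -> num T', T' -> if | b x


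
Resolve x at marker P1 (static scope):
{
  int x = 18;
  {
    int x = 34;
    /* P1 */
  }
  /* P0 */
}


x declared in the same block as P1
x = 34


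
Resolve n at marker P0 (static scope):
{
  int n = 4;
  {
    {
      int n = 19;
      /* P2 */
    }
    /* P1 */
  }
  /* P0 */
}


n declared in the same block as P0
n = 4


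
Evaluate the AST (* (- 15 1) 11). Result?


Evaluate inner: (- 15 1) = 14
Evaluate root: (* 14 11) = 154
Result: 154


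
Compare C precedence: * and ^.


'*' is multiplicative (level 10); '^' is bitwise XOR (level 4)
Higher level binds tighter
'*' has higher precedence than '^'


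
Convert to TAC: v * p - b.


Break into single-operator statements:
t1 = v * p
t2 = t1 - b


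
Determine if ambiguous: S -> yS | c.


right-linear, alternatives start with distinct terminals 'y' vs 'c': unique leftmost derivation
Unambiguous


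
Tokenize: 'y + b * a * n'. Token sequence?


Scan left to right, longest-match per lexeme
Tokens: ID(y), OP(+), ID(b), OP(*), ID(a), OP(*), ID(n)


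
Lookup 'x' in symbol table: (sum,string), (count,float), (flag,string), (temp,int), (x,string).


Lookup 'x' → type string


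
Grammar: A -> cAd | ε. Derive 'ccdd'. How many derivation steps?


Derivation: A => cAd => ccAdd => ccdd
Steps: 3


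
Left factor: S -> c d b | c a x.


Common prefix: 'c'
Factored: S -> c S', S' -> d b | a x


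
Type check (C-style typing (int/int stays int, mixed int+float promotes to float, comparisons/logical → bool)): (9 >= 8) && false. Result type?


Operand types: bool && bool
Rule: logical operators take bool operands and yield bool
Result type: bool


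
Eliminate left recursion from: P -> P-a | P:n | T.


Left-recursive alternatives: P-a, P:n; non-recursive: T
Introduce P': P -> TP', P' -> -aP' | :nP' | ε


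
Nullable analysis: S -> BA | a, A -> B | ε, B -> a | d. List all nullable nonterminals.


A nonterminal is nullable iff some alternative derives ε (directly, or every symbol in it is nullable)
Nullable: {A}


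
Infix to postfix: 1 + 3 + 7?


Left to right (same or higher precedence on left)
Postfix: 1 3 + 7 +


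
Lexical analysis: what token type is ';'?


Pattern: delimiter/punctuation
Type: PUNCTUATION


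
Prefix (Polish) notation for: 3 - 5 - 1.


left-to-right (same/higher precedence on left): tree is (- (- 3 5) 1)
Prefix: - - 3 5 1


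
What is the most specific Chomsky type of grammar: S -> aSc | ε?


Single nonterminal LHS, but a^n c^n is not regular
Classification: Type 2 (Context-Free)


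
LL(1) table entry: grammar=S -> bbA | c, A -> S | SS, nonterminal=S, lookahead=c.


For [S, c]: 'c' ∈ FIRST(c)
Entry: S -> c


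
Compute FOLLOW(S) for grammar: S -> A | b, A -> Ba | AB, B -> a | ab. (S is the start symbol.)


$ ∈ FOLLOW(S). For each A -> αBβ: add FIRST(β)\{ε} to FOLLOW(B); if β nullable, add FOLLOW(A).
FOLLOW(S) = {$}


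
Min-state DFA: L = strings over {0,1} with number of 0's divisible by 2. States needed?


Track (count of 0) mod 2: states 0..1, accept at 0
Minimal DFA: 2 states


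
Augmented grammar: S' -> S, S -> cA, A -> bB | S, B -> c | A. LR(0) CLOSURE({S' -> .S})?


Start: S' -> .S
For each item with dot before a nonterminal B, add B -> .γ for every B-production
Closure: [S' -> .S, S -> .cA]


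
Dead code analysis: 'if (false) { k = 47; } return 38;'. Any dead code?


condition is constant false, so the whole block is unreachable
Dead: 'if (false) { k = 47; }'


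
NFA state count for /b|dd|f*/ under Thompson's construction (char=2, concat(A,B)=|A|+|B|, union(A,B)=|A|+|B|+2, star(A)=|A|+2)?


Syntax tree has 4 char leaf(s), 2 union(s), 1 star(s)
chars contribute 4×2 = 8; each union adds +2; each star adds +2
Total: 8 + 4 + 2 = 14 states


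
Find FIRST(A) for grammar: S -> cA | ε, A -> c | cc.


Per alternative of A: FIRST(c) = {c}; FIRST(cc) = {c}
FIRST(A) = {c}


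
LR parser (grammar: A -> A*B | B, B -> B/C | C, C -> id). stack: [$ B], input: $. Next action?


lookahead ∉ {/} so B won't extend; reduce A -> B
Action: reduce (A -> B)


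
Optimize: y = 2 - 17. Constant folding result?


2 - 17 = -15 at compile time
Optimized: y = -15


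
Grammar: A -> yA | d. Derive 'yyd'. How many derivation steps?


Derivation: A => yA => yyA => yyd
Steps: 3


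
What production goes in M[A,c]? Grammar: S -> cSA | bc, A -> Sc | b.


For [A, c]: 'c' ∈ FIRST(Sc)
Entry: A -> Sc


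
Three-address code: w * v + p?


Break into single-operator statements:
t1 = w * v
t2 = t1 + p


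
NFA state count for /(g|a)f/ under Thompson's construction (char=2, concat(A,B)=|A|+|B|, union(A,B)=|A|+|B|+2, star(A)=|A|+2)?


Syntax tree has 3 char leaf(s), 1 union(s), 0 star(s)
chars contribute 3×2 = 6; each union adds +2; each star adds +2
Total: 6 + 2 + 0 = 8 states


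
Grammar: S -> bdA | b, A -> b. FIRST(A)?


Per alternative of A: FIRST(b) = {b}
FIRST(A) = {b}


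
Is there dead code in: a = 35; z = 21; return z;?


a is assigned but never read
Dead: 'a = 35'


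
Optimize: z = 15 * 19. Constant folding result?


15 * 19 = 285 at compile time
Optimized: z = 285


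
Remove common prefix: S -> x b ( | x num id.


Common prefix: 'x'
Factored: S -> x S', S' -> b ( | num id


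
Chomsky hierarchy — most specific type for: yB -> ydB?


LHS has context (more than one symbol) and |LHS| ≤ |RHS|
Classification: Type 1 (Context-Sensitive)


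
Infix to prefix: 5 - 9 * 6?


'*' binds tighter: tree is (- 5 (* 9 6))
Prefix: - 5 * 9 6


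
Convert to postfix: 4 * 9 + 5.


Left to right (same or higher precedence on left)
Postfix: 4 9 * 5 +


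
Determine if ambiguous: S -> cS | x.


right-linear, alternatives start with distinct terminals 'c' vs 'x': unique leftmost derivation
Unambiguous


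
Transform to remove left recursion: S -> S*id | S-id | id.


Left-recursive alternatives: S*id, S-id; non-recursive: id
Introduce S': S -> idS', S' -> *idS' | -idS' | ε


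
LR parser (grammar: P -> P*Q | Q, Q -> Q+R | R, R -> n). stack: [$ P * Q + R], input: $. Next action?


handle 'Q+R' on top
Action: reduce (Q -> Q+R)


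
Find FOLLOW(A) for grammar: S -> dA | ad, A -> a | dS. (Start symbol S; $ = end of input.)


$ ∈ FOLLOW(S). For each A -> αBβ: add FIRST(β)\{ε} to FOLLOW(B); if β nullable, add FOLLOW(A).
FOLLOW(A) = {$}


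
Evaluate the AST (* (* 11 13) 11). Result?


Evaluate inner: (* 11 13) = 143
Evaluate root: (* 143 11) = 1573
Result: 1573


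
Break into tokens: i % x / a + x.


Scan left to right, longest-match per lexeme
Tokens: ID(i), OP(%), ID(x), OP(/), ID(a), OP(+), ID(x)


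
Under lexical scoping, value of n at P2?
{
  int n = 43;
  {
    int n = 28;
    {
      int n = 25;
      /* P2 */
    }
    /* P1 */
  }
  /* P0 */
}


n declared in the same block as P2
n = 25


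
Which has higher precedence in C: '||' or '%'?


'%' is multiplicative (level 10); '||' is logical OR (level 1)
Higher level binds tighter
'%' has higher precedence than '||'


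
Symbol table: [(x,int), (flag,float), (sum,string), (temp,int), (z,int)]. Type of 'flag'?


Lookup 'flag' → type float


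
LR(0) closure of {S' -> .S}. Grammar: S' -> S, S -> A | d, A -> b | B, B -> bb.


Start: S' -> .S
For each item with dot before a nonterminal B, add B -> .γ for every B-production
Closure: [S' -> .S, S -> .A, S -> .d, A -> .b, A -> .B, B -> .bb]


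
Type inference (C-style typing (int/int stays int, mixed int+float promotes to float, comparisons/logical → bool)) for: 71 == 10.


Operand types: int == int
Rule: comparison yields bool
Result type: bool


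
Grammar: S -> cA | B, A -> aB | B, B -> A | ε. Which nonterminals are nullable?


A nonterminal is nullable iff some alternative derives ε (directly, or every symbol in it is nullable)
Nullable: {A, B, S}


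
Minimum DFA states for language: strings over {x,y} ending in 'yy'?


Track the longest suffix of input matching a prefix of 'yy': 3 classes (prefixes of length 0..2)
Minimal DFA: 3 states


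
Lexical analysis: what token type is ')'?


Pattern: delimiter/punctuation
Type: PUNCTUATION


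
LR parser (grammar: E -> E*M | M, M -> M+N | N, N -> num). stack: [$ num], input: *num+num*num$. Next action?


'num' on top is the handle for N -> num
Action: reduce (N -> num)


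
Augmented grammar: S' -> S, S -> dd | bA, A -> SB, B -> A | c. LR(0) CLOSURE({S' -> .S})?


Start: S' -> .S
For each item with dot before a nonterminal B, add B -> .γ for every B-production
Closure: [S' -> .S, S -> .dd, S -> .bA]


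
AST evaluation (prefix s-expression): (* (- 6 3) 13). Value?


Evaluate inner: (- 6 3) = 3
Evaluate root: (* 3 13) = 39
Result: 39


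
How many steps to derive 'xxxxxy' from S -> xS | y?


Derivation: S => xS => xxS => xxxS => xxxxS => xxxxxS => xxxxxy
Steps: 6


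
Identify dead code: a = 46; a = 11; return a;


first assignment to a is overwritten before any read
Dead: 'a = 46'


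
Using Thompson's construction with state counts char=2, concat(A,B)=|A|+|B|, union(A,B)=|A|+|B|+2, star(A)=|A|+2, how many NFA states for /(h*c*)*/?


Syntax tree has 2 char leaf(s), 0 union(s), 3 star(s)
chars contribute 2×2 = 4; each union adds +2; each star adds +2
Total: 4 + 0 + 6 = 10 states


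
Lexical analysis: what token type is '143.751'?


Pattern: digits with a decimal point
Type: FLOAT_LITERAL


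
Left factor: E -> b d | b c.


Common prefix: 'b'
Factored: E -> b E', E' -> d | c


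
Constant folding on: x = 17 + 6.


17 + 6 = 23 at compile time
Optimized: x = 23


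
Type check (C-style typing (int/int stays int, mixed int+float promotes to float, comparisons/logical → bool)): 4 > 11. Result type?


Operand types: int > int
Rule: comparison yields bool
Result type: bool


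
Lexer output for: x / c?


Scan left to right, longest-match per lexeme
Tokens: ID(x), OP(/), ID(c)


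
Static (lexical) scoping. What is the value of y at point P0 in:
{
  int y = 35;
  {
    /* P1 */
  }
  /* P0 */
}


y declared in the same block as P0
y = 35


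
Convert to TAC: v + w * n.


Break into single-operator statements:
t1 = w * n
t2 = v + t1


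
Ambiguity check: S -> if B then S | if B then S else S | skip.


dangling else: 'if B then if B then skip else skip' parses two ways
Ambiguous


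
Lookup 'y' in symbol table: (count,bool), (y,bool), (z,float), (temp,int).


Lookup 'y' → type bool


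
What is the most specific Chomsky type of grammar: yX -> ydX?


LHS has context (more than one symbol) and |LHS| ≤ |RHS|
Classification: Type 1 (Context-Sensitive)


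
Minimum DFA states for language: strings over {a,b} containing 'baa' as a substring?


KMP-style automaton: 3 progress states + 1 absorbing accept = 4
Minimal DFA: 4 states


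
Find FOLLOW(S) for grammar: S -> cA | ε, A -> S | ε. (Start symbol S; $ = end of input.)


$ ∈ FOLLOW(S). For each A -> αBβ: add FIRST(β)\{ε} to FOLLOW(B); if β nullable, add FOLLOW(A).
FOLLOW(S) = {$}


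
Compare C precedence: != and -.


'-' is additive (level 9); '!=' is equality (level 6)
Higher level binds tighter
'-' has higher precedence than '!='


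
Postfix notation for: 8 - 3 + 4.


Left to right (same or higher precedence on left)
Postfix: 8 3 - 4 +


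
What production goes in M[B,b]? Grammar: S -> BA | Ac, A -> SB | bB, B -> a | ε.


For [B, b]: ε is nullable and 'b' ∈ FOLLOW(B)
Entry: B -> ε


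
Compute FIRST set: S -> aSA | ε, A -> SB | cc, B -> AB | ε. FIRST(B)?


Per alternative of B: FIRST(AB) = {a, c, ε}; FIRST(ε) = {ε}
FIRST(B) = {a, c, ε}


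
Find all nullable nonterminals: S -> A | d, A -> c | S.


A nonterminal is nullable iff some alternative derives ε (directly, or every symbol in it is nullable)
Nullable: {}


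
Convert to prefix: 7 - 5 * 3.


'*' binds tighter: tree is (- 7 (* 5 3))
Prefix: - 7 * 5 3


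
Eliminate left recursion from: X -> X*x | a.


Left-recursive alternatives: X*x; non-recursive: a
Introduce X': X -> aX', X' -> *xX' | ε


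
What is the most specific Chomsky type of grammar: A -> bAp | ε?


Single nonterminal LHS, but b^n p^n is not regular
Classification: Type 2 (Context-Free)


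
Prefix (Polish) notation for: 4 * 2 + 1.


left-to-right (same/higher precedence on left): tree is (+ (* 4 2) 1)
Prefix: + * 4 2 1


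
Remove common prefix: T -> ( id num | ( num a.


Common prefix: '('
Factored: T -> ( T', T' -> id num | num a


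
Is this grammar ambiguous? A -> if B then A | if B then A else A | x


dangling else: 'if B then if B then x else x' parses two ways
Ambiguous


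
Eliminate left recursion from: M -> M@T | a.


Left-recursive alternatives: M@T; non-recursive: a
Introduce M': M -> aM', M' -> @TM' | ε


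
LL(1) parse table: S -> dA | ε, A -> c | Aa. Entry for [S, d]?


For [S, d]: 'd' ∈ FIRST(dA)
Entry: S -> dA


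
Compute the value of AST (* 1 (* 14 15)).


Evaluate inner: (* 14 15) = 210
Evaluate root: (* 1 210) = 210
Result: 210


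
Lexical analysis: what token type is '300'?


Pattern: digits only
Type: INTEGER_LITERAL


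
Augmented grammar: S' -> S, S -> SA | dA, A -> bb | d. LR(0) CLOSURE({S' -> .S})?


Start: S' -> .S
For each item with dot before a nonterminal B, add B -> .γ for every B-production
Closure: [S' -> .S, S -> .SA, S -> .dA]


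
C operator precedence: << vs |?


'<<' is shift (level 8); '|' is bitwise OR (level 3)
Higher level binds tighter
'<<' has higher precedence than '|'


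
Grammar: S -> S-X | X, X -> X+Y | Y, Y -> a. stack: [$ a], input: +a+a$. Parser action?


'a' on top is the handle for Y -> a
Action: reduce (Y -> a)


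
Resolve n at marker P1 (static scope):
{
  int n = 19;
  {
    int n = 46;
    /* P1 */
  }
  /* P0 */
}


n declared in the same block as P1
n = 46


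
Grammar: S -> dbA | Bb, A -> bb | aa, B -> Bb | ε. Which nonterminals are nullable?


A nonterminal is nullable iff some alternative derives ε (directly, or every symbol in it is nullable)
Nullable: {B}


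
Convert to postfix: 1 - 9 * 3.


* has higher precedence, evaluate 9*3 first
Postfix: 1 9 3 * -


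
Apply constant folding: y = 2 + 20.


2 + 20 = 22 at compile time
Optimized: y = 22


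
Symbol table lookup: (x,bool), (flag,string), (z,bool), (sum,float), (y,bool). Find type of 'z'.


Lookup 'z' → type bool


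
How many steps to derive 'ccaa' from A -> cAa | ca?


Derivation: A => cAa => ccaa
Steps: 2


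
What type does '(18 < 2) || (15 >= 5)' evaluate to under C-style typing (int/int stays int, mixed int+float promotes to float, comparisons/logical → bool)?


Operand types: bool || bool
Rule: logical operators take bool operands and yield bool
Result type: bool


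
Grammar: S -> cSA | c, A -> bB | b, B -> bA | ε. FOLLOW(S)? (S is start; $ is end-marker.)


$ ∈ FOLLOW(S). For each A -> αBβ: add FIRST(β)\{ε} to FOLLOW(B); if β nullable, add FOLLOW(A).
FOLLOW(S) = {$, b}


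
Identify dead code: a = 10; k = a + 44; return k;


a is read by k's definition; k is returned
No dead code


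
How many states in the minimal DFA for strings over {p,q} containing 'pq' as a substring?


KMP-style automaton: 2 progress states + 1 absorbing accept = 3
Minimal DFA: 3 states


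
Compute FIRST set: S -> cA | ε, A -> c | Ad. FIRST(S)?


Per alternative of S: FIRST(cA) = {c}; FIRST(ε) = {ε}
FIRST(S) = {c, ε}


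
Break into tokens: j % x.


Scan left to right, longest-match per lexeme
Tokens: ID(j), OP(%), ID(x)


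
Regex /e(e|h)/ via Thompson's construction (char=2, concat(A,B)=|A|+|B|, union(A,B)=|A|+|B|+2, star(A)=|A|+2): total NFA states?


Syntax tree has 3 char leaf(s), 1 union(s), 0 star(s)
chars contribute 3×2 = 6; each union adds +2; each star adds +2
Total: 6 + 2 + 0 = 8 states


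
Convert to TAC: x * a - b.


Break into single-operator statements:
t1 = x * a
t2 = t1 - b


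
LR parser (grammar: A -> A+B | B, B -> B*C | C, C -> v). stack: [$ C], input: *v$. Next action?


'C' (not preceded by B*) is the handle for B -> C
Action: reduce (B -> C)


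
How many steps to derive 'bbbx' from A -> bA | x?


Derivation: A => bA => bbA => bbbA => bbbx
Steps: 4


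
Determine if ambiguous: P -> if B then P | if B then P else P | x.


dangling else: 'if B then if B then x else x' parses two ways
Ambiguous


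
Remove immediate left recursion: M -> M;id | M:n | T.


Left-recursive alternatives: M;id, M:n; non-recursive: T
Introduce M': M -> TM', M' -> ;idM' | :nM' | ε


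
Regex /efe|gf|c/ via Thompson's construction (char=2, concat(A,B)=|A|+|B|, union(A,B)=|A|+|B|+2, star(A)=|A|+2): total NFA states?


Syntax tree has 6 char leaf(s), 2 union(s), 0 star(s)
chars contribute 6×2 = 12; each union adds +2; each star adds +2
Total: 12 + 4 + 0 = 16 states


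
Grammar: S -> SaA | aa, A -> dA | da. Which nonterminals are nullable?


A nonterminal is nullable iff some alternative derives ε (directly, or every symbol in it is nullable)
Nullable: {}


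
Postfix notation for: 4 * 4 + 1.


Left to right (same or higher precedence on left)
Postfix: 4 4 * 1 +


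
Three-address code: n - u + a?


Break into single-operator statements:
t1 = n - u
t2 = t1 + a


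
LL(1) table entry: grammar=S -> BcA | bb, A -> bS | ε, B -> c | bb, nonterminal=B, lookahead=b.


For [B, b]: 'b' ∈ FIRST(bb)
Entry: B -> bb


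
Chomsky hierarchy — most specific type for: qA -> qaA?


LHS has context (more than one symbol) and |LHS| ≤ |RHS|
Classification: Type 1 (Context-Sensitive)


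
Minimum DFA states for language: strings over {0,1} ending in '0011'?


Track the longest suffix of input matching a prefix of '0011': 5 classes (prefixes of length 0..4)
Minimal DFA: 5 states


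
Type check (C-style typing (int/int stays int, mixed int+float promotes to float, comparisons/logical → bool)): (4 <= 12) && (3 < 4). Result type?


Operand types: bool && bool
Rule: logical operators take bool operands and yield bool
Result type: bool


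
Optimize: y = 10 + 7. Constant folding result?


10 + 7 = 17 at compile time
Optimized: y = 17


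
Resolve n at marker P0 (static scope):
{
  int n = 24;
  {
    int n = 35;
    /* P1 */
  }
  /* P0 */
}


n declared in the same block as P0
n = 24


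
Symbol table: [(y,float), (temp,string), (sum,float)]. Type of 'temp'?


Lookup 'temp' → type string


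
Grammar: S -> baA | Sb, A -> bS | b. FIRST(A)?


Per alternative of A: FIRST(bS) = {b}; FIRST(b) = {b}
FIRST(A) = {b}


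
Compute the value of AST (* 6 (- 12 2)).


Evaluate inner: (- 12 2) = 10
Evaluate root: (* 6 10) = 60
Result: 60


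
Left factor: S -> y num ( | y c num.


Common prefix: 'y'
Factored: S -> y S', S' -> num ( | c num


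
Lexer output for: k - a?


Scan left to right, longest-match per lexeme
Tokens: ID(k), OP(-), ID(a)


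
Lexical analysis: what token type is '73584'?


Pattern: digits only
Type: INTEGER_LITERAL


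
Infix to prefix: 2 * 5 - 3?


left-to-right (same/higher precedence on left): tree is (- (* 2 5) 3)
Prefix: - * 2 5 3


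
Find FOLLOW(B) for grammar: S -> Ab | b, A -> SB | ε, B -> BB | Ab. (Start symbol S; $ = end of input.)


$ ∈ FOLLOW(S). For each A -> αBβ: add FIRST(β)\{ε} to FOLLOW(B); if β nullable, add FOLLOW(A).
FOLLOW(B) = {b}


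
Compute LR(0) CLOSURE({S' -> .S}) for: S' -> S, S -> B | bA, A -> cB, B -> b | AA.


Start: S' -> .S
For each item with dot before a nonterminal B, add B -> .γ for every B-production
Closure: [S' -> .S, S -> .B, S -> .bA, B -> .b, B -> .AA, A -> .cB]


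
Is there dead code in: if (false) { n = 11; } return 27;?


condition is constant false, so the whole block is unreachable
Dead: 'if (false) { n = 11; }'


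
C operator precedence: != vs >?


'>' is relational (level 7); '!=' is equality (level 6)
Higher level binds tighter
'>' has higher precedence than '!='


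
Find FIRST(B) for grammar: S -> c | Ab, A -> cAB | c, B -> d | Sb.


Per alternative of B: FIRST(d) = {d}; FIRST(Sb) = {c}
FIRST(B) = {c, d}


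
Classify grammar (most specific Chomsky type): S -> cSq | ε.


Single nonterminal LHS, but c^n q^n is not regular
Classification: Type 2 (Context-Free)


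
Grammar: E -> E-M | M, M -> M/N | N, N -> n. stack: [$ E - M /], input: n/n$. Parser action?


no handle; shift 'n'
Action: shift


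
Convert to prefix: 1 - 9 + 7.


left-to-right (same/higher precedence on left): tree is (+ (- 1 9) 7)
Prefix: + - 1 9 7


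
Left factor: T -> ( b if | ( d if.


Common prefix: '('
Factored: T -> ( T', T' -> b if | d if


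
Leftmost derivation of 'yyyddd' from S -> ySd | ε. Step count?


Derivation: S => ySd => yySdd => yyySddd => yyyddd
Steps: 4


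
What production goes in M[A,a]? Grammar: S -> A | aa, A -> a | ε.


For [A, a]: 'a' ∈ FIRST(a)
Entry: A -> a


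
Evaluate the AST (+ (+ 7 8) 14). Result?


Evaluate inner: (+ 7 8) = 15
Evaluate root: (+ 15 14) = 29
Result: 29


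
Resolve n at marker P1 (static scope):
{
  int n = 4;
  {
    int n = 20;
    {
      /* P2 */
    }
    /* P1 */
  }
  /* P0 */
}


n declared in the same block as P1
n = 20


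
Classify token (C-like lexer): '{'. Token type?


Pattern: delimiter/punctuation
Type: PUNCTUATION


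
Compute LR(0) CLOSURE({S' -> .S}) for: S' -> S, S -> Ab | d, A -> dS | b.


Start: S' -> .S
For each item with dot before a nonterminal B, add B -> .γ for every B-production
Closure: [S' -> .S, S -> .Ab, S -> .d, A -> .dS, A -> .b]


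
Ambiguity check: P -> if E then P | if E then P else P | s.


dangling else: 'if E then if E then s else s' parses two ways
Ambiguous


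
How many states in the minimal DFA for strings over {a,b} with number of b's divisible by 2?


Track (count of b) mod 2: states 0..1, accept at 0
Minimal DFA: 2 states


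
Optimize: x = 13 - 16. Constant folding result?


13 - 16 = -3 at compile time
Optimized: x = -3


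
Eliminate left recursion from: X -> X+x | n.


Left-recursive alternatives: X+x; non-recursive: n
Introduce X': X -> nX', X' -> +xX' | ε


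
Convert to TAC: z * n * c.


Break into single-operator statements:
t1 = z * n
t2 = t1 * c


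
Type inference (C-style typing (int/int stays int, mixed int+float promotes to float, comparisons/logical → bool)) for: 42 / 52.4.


Operand types: int / float
Rule: mixed int/float promotes to float; int/int stays int
Result type: float


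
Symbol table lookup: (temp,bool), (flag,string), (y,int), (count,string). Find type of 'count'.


Lookup 'count' → type string


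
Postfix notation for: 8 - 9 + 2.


Left to right (same or higher precedence on left)
Postfix: 8 9 - 2 +


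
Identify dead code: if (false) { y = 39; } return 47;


condition is constant false, so the whole block is unreachable
Dead: 'if (false) { y = 39; }'


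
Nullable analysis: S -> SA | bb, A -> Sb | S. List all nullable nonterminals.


A nonterminal is nullable iff some alternative derives ε (directly, or every symbol in it is nullable)
Nullable: {}


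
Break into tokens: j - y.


Scan left to right, longest-match per lexeme
Tokens: ID(j), OP(-), ID(y)


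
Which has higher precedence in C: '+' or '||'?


'+' is additive (level 9); '||' is logical OR (level 1)
Higher level binds tighter
'+' has higher precedence than '||'


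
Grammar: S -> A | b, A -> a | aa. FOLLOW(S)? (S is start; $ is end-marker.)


$ ∈ FOLLOW(S). For each A -> αBβ: add FIRST(β)\{ε} to FOLLOW(B); if β nullable, add FOLLOW(A).
FOLLOW(S) = {$}


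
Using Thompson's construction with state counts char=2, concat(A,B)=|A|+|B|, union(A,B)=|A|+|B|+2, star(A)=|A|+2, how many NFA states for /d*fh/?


Syntax tree has 3 char leaf(s), 0 union(s), 1 star(s)
chars contribute 3×2 = 6; each union adds +2; each star adds +2
Total: 6 + 0 + 2 = 8 states


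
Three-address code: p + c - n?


Break into single-operator statements:
t1 = p + c
t2 = t1 - n


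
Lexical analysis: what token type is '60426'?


Pattern: digits only
Type: INTEGER_LITERAL


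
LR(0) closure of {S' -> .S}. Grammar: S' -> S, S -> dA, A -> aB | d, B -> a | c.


Start: S' -> .S
For each item with dot before a nonterminal B, add B -> .γ for every B-production
Closure: [S' -> .S, S -> .dA]


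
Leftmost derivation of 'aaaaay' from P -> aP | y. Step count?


Derivation: P => aP => aaP => aaaP => aaaaP => aaaaaP => aaaaay
Steps: 6


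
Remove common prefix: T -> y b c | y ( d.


Common prefix: 'y'
Factored: T -> y T', T' -> b c | ( d


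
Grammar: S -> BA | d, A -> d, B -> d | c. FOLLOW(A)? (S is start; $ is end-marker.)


$ ∈ FOLLOW(S). For each A -> αBβ: add FIRST(β)\{ε} to FOLLOW(B); if β nullable, add FOLLOW(A).
FOLLOW(A) = {$}


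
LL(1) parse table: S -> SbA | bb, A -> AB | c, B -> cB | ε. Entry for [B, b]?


For [B, b]: ε is nullable and 'b' ∈ FOLLOW(B)
Entry: B -> ε


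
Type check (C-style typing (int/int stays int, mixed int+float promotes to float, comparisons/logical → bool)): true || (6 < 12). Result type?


Operand types: bool || bool
Rule: logical operators take bool operands and yield bool
Result type: bool


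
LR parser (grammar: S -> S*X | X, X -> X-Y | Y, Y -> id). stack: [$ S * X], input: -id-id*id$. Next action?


'-' can extend X; shift to build X -> X-Y
Action: shift


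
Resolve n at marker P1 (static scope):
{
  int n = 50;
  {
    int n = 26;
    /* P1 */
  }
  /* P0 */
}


n declared in the same block as P1
n = 26


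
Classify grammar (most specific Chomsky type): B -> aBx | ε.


Single nonterminal LHS, but a^n x^n is not regular
Classification: Type 2 (Context-Free)


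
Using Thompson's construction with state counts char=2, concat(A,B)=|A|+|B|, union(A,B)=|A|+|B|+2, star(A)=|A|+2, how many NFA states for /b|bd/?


Syntax tree has 3 char leaf(s), 1 union(s), 0 star(s)
chars contribute 3×2 = 6; each union adds +2; each star adds +2
Total: 6 + 2 + 0 = 8 states


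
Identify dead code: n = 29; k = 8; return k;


n is assigned but never read
Dead: 'n = 29'


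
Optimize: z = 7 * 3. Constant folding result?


7 * 3 = 21 at compile time
Optimized: z = 21


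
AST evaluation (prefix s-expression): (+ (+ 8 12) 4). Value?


Evaluate inner: (+ 8 12) = 20
Evaluate root: (+ 20 4) = 24
Result: 24


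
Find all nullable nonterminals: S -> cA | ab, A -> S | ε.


A nonterminal is nullable iff some alternative derives ε (directly, or every symbol in it is nullable)
Nullable: {A}


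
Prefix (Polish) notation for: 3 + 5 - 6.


left-to-right (same/higher precedence on left): tree is (- (+ 3 5) 6)
Prefix: - + 3 5 6


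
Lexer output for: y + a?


Scan left to right, longest-match per lexeme
Tokens: ID(y), OP(+), ID(a)


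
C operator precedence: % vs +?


'%' is multiplicative (level 10); '+' is additive (level 9)
Higher level binds tighter
'%' has higher precedence than '+'


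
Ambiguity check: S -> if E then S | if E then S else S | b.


dangling else: 'if E then if E then b else b' parses two ways
Ambiguous


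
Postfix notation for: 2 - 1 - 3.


Left to right (same or higher precedence on left)
Postfix: 2 1 - 3 -


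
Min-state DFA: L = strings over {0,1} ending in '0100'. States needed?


Track the longest suffix of input matching a prefix of '0100': 5 classes (prefixes of length 0..4)
Minimal DFA: 5 states


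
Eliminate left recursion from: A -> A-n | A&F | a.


Left-recursive alternatives: A-n, A&F; non-recursive: a
Introduce A': A -> aA', A' -> -nA' | &FA' | ε


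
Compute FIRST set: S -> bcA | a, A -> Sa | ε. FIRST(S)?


Per alternative of S: FIRST(bcA) = {b}; FIRST(a) = {a}
FIRST(S) = {a, b}


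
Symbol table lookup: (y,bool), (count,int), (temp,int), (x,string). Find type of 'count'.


Lookup 'count' → type int


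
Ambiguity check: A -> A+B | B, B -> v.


precedence layered via separate nonterminal B: deterministic
Unambiguous


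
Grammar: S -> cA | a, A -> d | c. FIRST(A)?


Per alternative of A: FIRST(d) = {d}; FIRST(c) = {c}
FIRST(A) = {c, d}


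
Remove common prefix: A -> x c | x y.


Common prefix: 'x'
Factored: A -> x A', A' -> c | y


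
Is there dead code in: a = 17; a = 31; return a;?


first assignment to a is overwritten before any read
Dead: 'a = 17'


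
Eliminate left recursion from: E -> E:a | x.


Left-recursive alternatives: E:a; non-recursive: x
Introduce E': E -> xE', E' -> :aE' | ε


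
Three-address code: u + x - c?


Break into single-operator statements:
t1 = u + x
t2 = t1 - c


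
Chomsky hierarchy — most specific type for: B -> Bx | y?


Left-linear: every RHS is a terminal or one nonterminal followed by a terminal
Classification: Type 3 (Regular)


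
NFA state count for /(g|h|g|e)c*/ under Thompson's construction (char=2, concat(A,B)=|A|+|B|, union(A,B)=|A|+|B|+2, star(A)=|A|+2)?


Syntax tree has 5 char leaf(s), 3 union(s), 1 star(s)
chars contribute 5×2 = 10; each union adds +2; each star adds +2
Total: 10 + 6 + 2 = 18 states


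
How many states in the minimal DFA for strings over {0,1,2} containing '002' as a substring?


KMP-style automaton: 3 progress states + 1 absorbing accept = 4
Minimal DFA: 4 states


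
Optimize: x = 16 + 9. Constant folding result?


16 + 9 = 25 at compile time
Optimized: x = 25


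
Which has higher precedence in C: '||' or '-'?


'-' is additive (level 9); '||' is logical OR (level 1)
Higher level binds tighter
'-' has higher precedence than '||'


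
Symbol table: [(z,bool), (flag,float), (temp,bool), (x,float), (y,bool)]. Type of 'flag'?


Lookup 'flag' → type float


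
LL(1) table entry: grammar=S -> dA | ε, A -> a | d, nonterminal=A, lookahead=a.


For [A, a]: 'a' ∈ FIRST(a)
Entry: A -> a


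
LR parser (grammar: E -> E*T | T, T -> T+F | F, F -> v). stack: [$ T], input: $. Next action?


lookahead ∉ {+} so T won't extend; reduce E -> T
Action: reduce (E -> T)


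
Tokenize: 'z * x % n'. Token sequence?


Scan left to right, longest-match per lexeme
Tokens: ID(z), OP(*), ID(x), OP(%), ID(n)


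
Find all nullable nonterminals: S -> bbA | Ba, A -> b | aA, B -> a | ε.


A nonterminal is nullable iff some alternative derives ε (directly, or every symbol in it is nullable)
Nullable: {B}


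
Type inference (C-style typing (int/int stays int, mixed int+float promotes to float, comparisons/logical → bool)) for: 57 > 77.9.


Operand types: int > float
Rule: comparison yields bool
Result type: bool


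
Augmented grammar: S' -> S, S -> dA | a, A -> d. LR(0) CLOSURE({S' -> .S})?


Start: S' -> .S
For each item with dot before a nonterminal B, add B -> .γ for every B-production
Closure: [S' -> .S, S -> .dA, S -> .a]


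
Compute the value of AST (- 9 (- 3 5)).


Evaluate inner: (- 3 5) = -2
Evaluate root: (- 9 -2) = 11
Result: 11


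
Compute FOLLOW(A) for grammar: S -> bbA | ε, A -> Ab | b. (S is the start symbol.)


$ ∈ FOLLOW(S). For each A -> αBβ: add FIRST(β)\{ε} to FOLLOW(B); if β nullable, add FOLLOW(A).
FOLLOW(A) = {$, b}


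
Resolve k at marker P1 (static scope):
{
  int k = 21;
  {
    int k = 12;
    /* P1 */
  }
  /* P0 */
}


k declared in the same block as P1
k = 12
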